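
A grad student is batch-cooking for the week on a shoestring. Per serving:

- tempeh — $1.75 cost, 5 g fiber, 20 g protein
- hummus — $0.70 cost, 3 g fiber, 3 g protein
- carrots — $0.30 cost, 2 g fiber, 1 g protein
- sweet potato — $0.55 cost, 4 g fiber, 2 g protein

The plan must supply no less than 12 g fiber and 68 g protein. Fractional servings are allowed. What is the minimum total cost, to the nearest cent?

A basic optimal solution has at most two foods positive. Try each food alone and each pair with both targets met exactly.
tempeh only: max(12/5, 68/20) = 3.4 servings → $5.95.
hummus only: max(12/3, 68/3) = 22.67 servings → $15.87.
carrots only: max(12/2, 68/1) = 68 servings → $20.40.
sweet potato only: max(12/4, 68/2) = 34 servings → $18.70.
tempeh + hummus with both targets exact would need a negative amount; discard.
tempeh + carrots: intersection lies outside the first quadrant.
tempeh + sweet potato with both targets exact would need a negative amount; discard.
hummus + carrots with both targets exact would need a negative amount; discard.
hummus + sweet potato with both targets exact would need a negative amount; discard.
carrots + sweet potato (both tight): parallel constraints — no distinct corner.
Cheapest feasible corner: $5.95.

$5.95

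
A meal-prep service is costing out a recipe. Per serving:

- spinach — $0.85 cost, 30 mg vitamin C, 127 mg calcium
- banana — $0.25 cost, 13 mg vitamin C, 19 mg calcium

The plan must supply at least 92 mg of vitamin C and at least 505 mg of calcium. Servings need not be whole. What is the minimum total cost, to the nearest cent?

At the optimum either one food covers both requirements or two foods hit both targets exactly; no other combination can be cheaper.
spinach only: max(92/30, 505/127) = 3.976 servings → $3.38.
banana only: max(92/13, 505/19) = 26.58 servings → $6.64.
spinach + banana with both targets exact would need a negative amount; discard.
So the least-cost plan costs $3.38.

$3.38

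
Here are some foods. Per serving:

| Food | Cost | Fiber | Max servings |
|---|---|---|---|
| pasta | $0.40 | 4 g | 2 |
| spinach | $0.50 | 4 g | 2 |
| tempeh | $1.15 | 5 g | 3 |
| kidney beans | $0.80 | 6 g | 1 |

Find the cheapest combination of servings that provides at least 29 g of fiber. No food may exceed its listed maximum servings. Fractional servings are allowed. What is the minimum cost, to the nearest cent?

Cost per g of fiber: pasta $0.1000, spinach $0.1250, kidney beans $0.1333, tempeh $0.2300.
Take 2 servings of pasta: +8.0 g fiber for $0.80 (total $0.80, still need 21.0 g).
Take 2 servings of spinach: +8.0 g fiber for $1.00 (total $1.80, still need 13.0 g).
Take 1 serving of kidney beans: +6.0 g fiber for $0.80 (total $2.60, still need 7.0 g).
Take 1.4 servings of tempeh: +7.0 g fiber for $1.61 (total $4.21, still need 0.0 g).
Filling from the cheapest source first is optimal under one linear minimum: $4.21.

$4.21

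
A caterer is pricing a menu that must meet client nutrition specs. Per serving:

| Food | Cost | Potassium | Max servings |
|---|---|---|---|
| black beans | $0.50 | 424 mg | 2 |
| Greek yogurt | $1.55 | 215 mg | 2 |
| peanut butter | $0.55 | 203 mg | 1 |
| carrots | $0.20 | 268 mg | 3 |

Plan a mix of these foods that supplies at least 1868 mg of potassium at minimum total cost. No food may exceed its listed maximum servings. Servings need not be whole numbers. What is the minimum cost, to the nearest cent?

$2.24

Cost per mg of potassium: carrots $0.0007, black beans $0.0012, peanut butter $0.0027, Greek yogurt $0.0072.
Take 3 servings of carrots: +804.0 mg potassium for $0.60 (total $0.60, still need 1064.0 mg).
Take 2 servings of black beans: +848.0 mg potassium for $1.00 (total $1.60, still need 216.0 mg).
Take 1 serving of peanut butter: +203.0 mg potassium for $0.55 (total $2.15, still need 13.0 mg).
Take 0.06047 servings of Greek yogurt: +13.0 mg potassium for $0.09 (total $2.24, still need 0.0 mg).
Filling from the cheapest source first is optimal under one linear minimum: $2.24.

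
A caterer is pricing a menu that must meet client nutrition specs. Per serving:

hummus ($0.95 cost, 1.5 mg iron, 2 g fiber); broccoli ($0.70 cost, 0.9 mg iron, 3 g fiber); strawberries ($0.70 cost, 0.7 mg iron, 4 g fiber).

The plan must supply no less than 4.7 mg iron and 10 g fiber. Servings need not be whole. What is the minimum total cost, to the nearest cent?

$3.25

hummus only: max(4.7/1.5, 10/2) = 5 servings → $4.75.
broccoli only: max(4.7/0.9, 10/3) = 5.222 servings → $3.66.
strawberries only: max(4.7/0.7, 10/4) = 6.714 servings → $4.70.
hummus + broccoli with both tight: 1.889 servings and 2.074 servings → $3.25.
hummus + strawberries with both tight: 2.565 servings and 1.217 servings → $3.29.
broccoli + strawberries with both targets exact would need a negative amount; discard.
So the least-cost plan costs $3.25.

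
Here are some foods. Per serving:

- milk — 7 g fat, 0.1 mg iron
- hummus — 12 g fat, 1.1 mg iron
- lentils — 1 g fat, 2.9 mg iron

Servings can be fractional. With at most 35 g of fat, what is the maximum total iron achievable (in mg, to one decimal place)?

Iron per g fat: lentils 2.9, hummus 0.09167, milk 0.01429.
With no serving limits, spend the whole fat allowance on lentils: 35 g / 1 g × 2.9 mg = 101.5 mg.

101.5 mg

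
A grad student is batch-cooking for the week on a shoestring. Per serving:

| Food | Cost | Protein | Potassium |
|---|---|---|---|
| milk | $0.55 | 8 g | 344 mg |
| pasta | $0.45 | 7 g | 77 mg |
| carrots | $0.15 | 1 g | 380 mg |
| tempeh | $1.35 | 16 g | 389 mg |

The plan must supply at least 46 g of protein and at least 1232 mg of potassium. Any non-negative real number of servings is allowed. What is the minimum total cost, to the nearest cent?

For a min-cost LP with two ≥-constraints, a basic feasible solution has at most two positive variables.
milk only: max(46/8, 1232/344) = 5.75 servings → $3.16.
pasta only: max(46/7, 1232/77) = 16 servings → $7.20.
carrots only: max(46/1, 1232/380) = 46 servings → $6.90.
tempeh only: max(46/16, 1232/389) = 3.167 servings → $4.28.
milk + pasta with both tight: 2.836 servings and 3.33 servings → $3.06.
milk + carrots with both targets exact would need a negative amount; discard.
milk + tempeh with both tight: 0.76 servings and 2.495 servings → $3.79.
pasta + carrots with both tight: 6.29 servings and 1.967 servings → $3.13.
pasta + tempeh: intersection lies outside the first quadrant.
carrots + tempeh with both tight: 0.3195 servings and 2.855 servings → $3.90.
The minimum over all feasible corners is $3.06.

$3.06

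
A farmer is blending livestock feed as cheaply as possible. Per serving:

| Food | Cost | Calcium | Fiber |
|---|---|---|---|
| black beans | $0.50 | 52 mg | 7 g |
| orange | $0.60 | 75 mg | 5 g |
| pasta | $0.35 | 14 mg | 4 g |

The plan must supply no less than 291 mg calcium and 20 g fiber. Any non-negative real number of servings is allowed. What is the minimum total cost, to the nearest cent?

$2.34

Two binding constraints pin down two serving amounts, so the optimal mix uses at most two foods. The candidates are each food alone (scaled to the tighter of calcium/fiber) and each pair with both constraints tight.
black beans only: max(291/52, 20/7) = 5.596 servings → $2.80.
orange only: max(291/75, 20/5) = 4 servings → $2.40.
pasta only: max(291/14, 20/4) = 20.79 servings → $7.28.
black beans + orange with both tight: 0.1698 servings and 3.762 servings → $2.34.
black beans + pasta with both targets exact would need a negative amount; discard.
orange + pasta with both tight: 3.843 servings and 0.1957 servings → $2.37.
Cheapest feasible corner: $2.34.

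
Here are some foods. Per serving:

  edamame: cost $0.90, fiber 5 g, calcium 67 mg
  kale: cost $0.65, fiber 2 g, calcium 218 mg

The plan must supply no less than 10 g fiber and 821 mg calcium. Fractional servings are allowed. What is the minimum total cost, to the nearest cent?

$2.84

Check every corner: each single food scaled to meet both minima, and each pair solved so both constraints bind.
edamame only: max(10/5, 821/67) = 12.25 servings → $11.03.
kale only: max(10/2, 821/218) = 5 servings → $3.25.
edamame + kale with both tight: 0.5628 servings and 3.593 servings → $2.84.
Cheapest feasible corner: $2.84.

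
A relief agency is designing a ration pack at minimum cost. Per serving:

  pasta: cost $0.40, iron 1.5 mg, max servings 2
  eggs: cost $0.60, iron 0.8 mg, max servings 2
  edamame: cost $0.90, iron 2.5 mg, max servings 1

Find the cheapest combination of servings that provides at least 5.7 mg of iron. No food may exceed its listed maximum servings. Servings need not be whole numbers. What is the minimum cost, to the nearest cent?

$1.85

Cost per mg of iron: pasta $0.2667, edamame $0.3600, eggs $0.7500.
Take 2 servings of pasta: +3.0 mg iron for $0.80 (total $0.80, still need 2.7 mg).
Take 1 serving of edamame: +2.5 mg iron for $0.90 (total $1.70, still need 0.2 mg).
Take 0.25 servings of eggs: +0.2 mg iron for $0.15 (total $1.85, still need 0.0 mg).
Filling from the cheapest source first is optimal under one linear minimum: $1.85.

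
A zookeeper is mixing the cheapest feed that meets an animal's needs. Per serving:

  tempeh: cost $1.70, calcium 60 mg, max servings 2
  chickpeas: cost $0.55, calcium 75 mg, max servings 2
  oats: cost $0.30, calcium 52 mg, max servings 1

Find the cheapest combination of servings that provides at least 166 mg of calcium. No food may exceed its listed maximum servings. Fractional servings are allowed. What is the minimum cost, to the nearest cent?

$1.14

Cost per mg of calcium: oats $0.0058, chickpeas $0.0073, tempeh $0.0283.
Take 1 serving of oats: +52.0 mg calcium for $0.30 (total $0.30, still need 114.0 mg).
Take 1.52 servings of chickpeas: +114.0 mg calcium for $0.84 (total $1.14, still need 0.0 mg).
Filling from the cheapest source first is optimal under one linear minimum: $1.14.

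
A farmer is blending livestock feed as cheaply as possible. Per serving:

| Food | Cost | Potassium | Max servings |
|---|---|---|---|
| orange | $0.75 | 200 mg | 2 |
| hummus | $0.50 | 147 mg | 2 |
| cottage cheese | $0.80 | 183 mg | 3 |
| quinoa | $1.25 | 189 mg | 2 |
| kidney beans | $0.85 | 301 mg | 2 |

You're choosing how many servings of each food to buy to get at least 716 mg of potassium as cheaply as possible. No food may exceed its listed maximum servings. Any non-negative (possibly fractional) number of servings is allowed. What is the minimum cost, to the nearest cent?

Cost per mg of potassium: kidney beans $0.0028, hummus $0.0034, orange $0.0037, cottage cheese $0.0044, quinoa $0.0066.
Take 2 servings of kidney beans: +602.0 mg potassium for $1.70 (total $1.70, still need 114.0 mg).
Take 0.7755 servings of hummus: +114.0 mg potassium for $0.39 (total $2.09, still need 0.0 mg).
Filling from the cheapest source first is optimal under one linear minimum: $2.09.

$2.09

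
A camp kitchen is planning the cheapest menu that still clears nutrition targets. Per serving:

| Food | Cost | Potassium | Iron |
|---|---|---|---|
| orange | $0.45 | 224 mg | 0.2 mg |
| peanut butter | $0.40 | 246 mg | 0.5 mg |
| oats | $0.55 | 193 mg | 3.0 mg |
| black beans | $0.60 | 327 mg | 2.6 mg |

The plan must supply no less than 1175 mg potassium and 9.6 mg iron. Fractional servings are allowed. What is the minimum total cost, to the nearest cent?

A basic optimal solution has at most two foods positive. Try each food alone and each pair with both targets met exactly.
orange only: max(1175/224, 9.6/0.2) = 48 servings → $21.60.
peanut butter only: max(1175/246, 9.6/0.5) = 19.2 servings → $7.68.
oats only: max(1175/193, 9.6/3.0) = 6.088 servings → $3.35.
black beans only: max(1175/327, 9.6/2.6) = 3.692 servings → $2.22.
orange + peanut butter: the both-tight solution has a negative serving — not a feasible corner.
orange + oats with both tight: 2.64 servings and 3.024 servings → $2.85.
orange + black beans with both targets exact would need a negative amount; discard.
peanut butter + oats with both tight: 2.607 servings and 2.766 servings → $2.56.
peanut butter + black beans: the both-tight solution has a negative serving — not a feasible corner.
oats + black beans with both tight: 0.1757 servings and 3.49 servings → $2.19.
The minimum over all feasible corners is $2.19.

$2.19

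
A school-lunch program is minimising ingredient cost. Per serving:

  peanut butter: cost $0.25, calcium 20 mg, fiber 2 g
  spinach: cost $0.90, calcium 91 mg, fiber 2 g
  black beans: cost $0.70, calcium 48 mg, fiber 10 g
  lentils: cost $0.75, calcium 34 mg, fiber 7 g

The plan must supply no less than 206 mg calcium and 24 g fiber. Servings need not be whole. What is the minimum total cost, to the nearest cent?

$2.53

Minimising a linear cost over {calcium ≥ 206, fiber ≥ 24, servings ≥ 0} — the optimum is at a vertex, using one or two foods.
peanut butter only: max(206/20, 24/2) = 12 servings → $3.00.
spinach only: max(206/91, 24/2) = 12 servings → $10.80.
black beans only: max(206/48, 24/10) = 4.292 servings → $3.00.
lentils only: max(206/34, 24/7) = 6.059 servings → $4.54.
peanut butter + spinach with both targets exact would need a negative amount; discard.
peanut butter + black beans with both tight: 8.731 servings and 0.6538 servings → $2.64.
peanut butter + lentils with both tight: 8.694 servings and 0.9444 servings → $2.88.
spinach + black beans with both tight: 1.115 servings and 2.177 servings → $2.53.
spinach + lentils with both tight: 1.1 servings and 3.114 servings → $3.33.
black beans + lentils: the both-tight solution has a negative serving — not a feasible corner.
The minimum over all feasible corners is $2.53.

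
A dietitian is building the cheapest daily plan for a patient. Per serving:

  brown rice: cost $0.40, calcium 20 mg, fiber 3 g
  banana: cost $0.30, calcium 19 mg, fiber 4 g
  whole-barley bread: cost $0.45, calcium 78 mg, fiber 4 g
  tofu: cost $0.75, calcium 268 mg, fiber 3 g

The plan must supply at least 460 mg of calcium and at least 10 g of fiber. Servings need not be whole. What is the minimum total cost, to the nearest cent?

$1.60

Minimising a linear cost over {calcium ≥ 460, fiber ≥ 10, servings ≥ 0} — the optimum is at a vertex, using one or two foods.
brown rice only: max(460/20, 10/3) = 23 servings → $9.20.
banana only: max(460/19, 10/4) = 24.21 servings → $7.26.
whole-barley bread only: max(460/78, 10/4) = 5.897 servings → $2.65.
tofu only: max(460/268, 10/3) = 3.333 servings → $2.50.
brown rice + banana: the both-tight solution has a negative serving — not a feasible corner.
brown rice + whole-barley bread with both targets exact would need a negative amount; discard.
brown rice + tofu with both tight: 1.747 servings and 1.586 servings → $1.89.
banana + whole-barley bread with both targets exact would need a negative amount; discard.
banana + tofu with both tight: 1.281 servings and 1.626 servings → $1.60.
whole-barley bread + tofu with both tight: 1.551 servings and 1.265 servings → $1.65.
So the least-cost plan costs $1.60.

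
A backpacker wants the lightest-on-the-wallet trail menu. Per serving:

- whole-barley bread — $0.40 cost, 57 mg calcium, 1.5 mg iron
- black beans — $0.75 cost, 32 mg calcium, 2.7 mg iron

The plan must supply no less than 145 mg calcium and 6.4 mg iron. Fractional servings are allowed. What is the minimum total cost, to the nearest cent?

$1.71

For a min-cost LP with two ≥-constraints, a basic feasible solution has at most two positive variables.
whole-barley bread only: max(145/57, 6.4/1.5) = 4.267 servings → $1.71.
black beans only: max(145/32, 6.4/2.7) = 4.531 servings → $3.40.
whole-barley bread + black beans with both tight: 1.763 servings and 1.391 servings → $1.75.
Cheapest feasible corner: $1.71.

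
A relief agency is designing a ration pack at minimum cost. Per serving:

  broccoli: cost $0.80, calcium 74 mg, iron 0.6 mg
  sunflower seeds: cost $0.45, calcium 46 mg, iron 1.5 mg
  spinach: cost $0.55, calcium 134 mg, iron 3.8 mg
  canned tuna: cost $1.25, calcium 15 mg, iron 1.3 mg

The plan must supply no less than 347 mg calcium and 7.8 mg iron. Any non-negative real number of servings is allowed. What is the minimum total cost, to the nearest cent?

An LP optimum is at a vertex; with two nutrient constraints at most two foods are used. Check each candidate.
broccoli only: max(347/74, 7.8/0.6) = 13 servings → $10.40.
sunflower seeds only: max(347/46, 7.8/1.5) = 7.543 servings → $3.39.
spinach only: max(347/134, 7.8/3.8) = 2.59 servings → $1.42.
canned tuna only: max(347/15, 7.8/1.3) = 23.13 servings → $28.92.
broccoli + sunflower seeds with both tight: 1.939 servings and 4.424 servings → $3.54.
broccoli + spinach with both tight: 1.362 servings and 1.838 servings → $2.10.
broccoli + canned tuna with both tight: 3.831 servings and 4.232 servings → $8.35.
sunflower seeds + spinach: the both-tight solution has a negative serving — not a feasible corner.
sunflower seeds + canned tuna with both targets exact would need a negative amount; discard.
spinach + canned tuna: intersection lies outside the first quadrant.
The minimum over all feasible corners is $1.42.

$1.42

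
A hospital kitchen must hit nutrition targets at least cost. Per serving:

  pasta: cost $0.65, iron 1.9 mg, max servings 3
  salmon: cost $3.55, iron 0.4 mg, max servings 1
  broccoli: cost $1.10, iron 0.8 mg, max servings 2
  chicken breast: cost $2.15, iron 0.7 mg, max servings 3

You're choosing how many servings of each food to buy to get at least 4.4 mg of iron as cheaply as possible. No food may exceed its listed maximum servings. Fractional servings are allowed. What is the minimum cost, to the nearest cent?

$1.51

Cost per mg of iron: pasta $0.3421, broccoli $1.3750, chicken breast $3.0714, salmon $8.8750.
Take 2.316 servings of pasta: +4.4 mg iron for $1.51 (total $1.51, still need 0.0 mg).
Greedy by cheapest-per-mg is optimal for a single linear constraint, so the minimum cost is $1.51.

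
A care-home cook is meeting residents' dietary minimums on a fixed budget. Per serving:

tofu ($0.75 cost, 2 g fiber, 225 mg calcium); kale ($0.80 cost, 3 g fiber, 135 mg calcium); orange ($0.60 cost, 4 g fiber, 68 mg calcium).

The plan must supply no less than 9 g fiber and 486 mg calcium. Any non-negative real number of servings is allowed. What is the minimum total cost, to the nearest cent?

$2.13

With two linear requirements the optimum uses one or two foods; enumerate the corners.
tofu only: max(9/2, 486/225) = 4.5 servings → $3.38.
kale only: max(9/3, 486/135) = 3.6 servings → $2.88.
orange only: max(9/4, 486/68) = 7.147 servings → $4.29.
tofu + kale with both tight: 0.6 servings and 2.6 servings → $2.53.
tofu + orange with both tight: 1.743 servings and 1.378 servings → $2.13.
kale + orange: the both-tight solution has a negative serving — not a feasible corner.
So the least-cost plan costs $2.13.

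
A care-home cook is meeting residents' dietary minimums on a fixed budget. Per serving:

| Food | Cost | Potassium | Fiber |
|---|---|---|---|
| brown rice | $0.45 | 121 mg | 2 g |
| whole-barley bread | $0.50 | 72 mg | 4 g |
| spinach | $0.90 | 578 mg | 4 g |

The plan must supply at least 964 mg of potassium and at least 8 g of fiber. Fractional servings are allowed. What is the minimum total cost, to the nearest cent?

Two binding constraints pin down two serving amounts, so the optimal mix uses at most two foods. The candidates are each food alone (scaled to the tighter of potassium/fiber) and each pair with both constraints tight.
brown rice only: max(964/121, 8/2) = 7.967 servings → $3.59.
whole-barley bread only: max(964/72, 8/4) = 13.39 servings → $6.69.
spinach only: max(964/578, 8/4) = 2 servings → $1.80.
brown rice + whole-barley bread: intersection lies outside the first quadrant.
brown rice + spinach with both tight: 1.143 servings and 1.429 servings → $1.80.
whole-barley bread + spinach with both tight: 0.3794 servings and 1.621 servings → $1.65.
The minimum over all feasible corners is $1.65.

$1.65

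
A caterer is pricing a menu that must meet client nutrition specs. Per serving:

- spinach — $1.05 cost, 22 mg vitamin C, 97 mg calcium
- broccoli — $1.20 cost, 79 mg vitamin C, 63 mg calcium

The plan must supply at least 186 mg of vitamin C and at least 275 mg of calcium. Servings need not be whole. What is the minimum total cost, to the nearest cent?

$3.97

Two binding constraints pin down two serving amounts, so the optimal mix uses at most two foods. The candidates are each food alone (scaled to the tighter of vitamin C/calcium) and each pair with both constraints tight.
spinach only: max(186/22, 275/97) = 8.455 servings → $8.88.
broccoli only: max(186/79, 275/63) = 4.365 servings → $5.24.
spinach + broccoli with both tight: 1.594 servings and 1.91 servings → $3.97.
Cheapest feasible corner: $3.97.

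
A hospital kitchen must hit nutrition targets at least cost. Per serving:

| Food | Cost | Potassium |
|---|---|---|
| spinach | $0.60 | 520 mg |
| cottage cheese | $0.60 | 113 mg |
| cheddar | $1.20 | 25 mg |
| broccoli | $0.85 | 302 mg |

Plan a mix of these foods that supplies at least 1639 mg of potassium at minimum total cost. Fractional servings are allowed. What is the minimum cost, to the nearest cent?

Cost per mg of potassium: spinach $0.0012, broccoli $0.0028, cottage cheese $0.0053, cheddar $0.0480.
With no serving limits, use only spinach: 1639 mg / 520 mg = 3.152 servings × $0.60 = $1.89.

$1.89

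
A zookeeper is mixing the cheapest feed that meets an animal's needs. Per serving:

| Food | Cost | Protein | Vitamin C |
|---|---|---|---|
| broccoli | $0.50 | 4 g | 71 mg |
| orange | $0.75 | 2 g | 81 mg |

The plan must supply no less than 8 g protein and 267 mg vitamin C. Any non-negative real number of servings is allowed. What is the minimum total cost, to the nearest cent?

$1.88

At the optimum either one food covers both requirements or two foods hit both targets exactly; no other combination can be cheaper.
broccoli only: max(8/4, 267/71) = 3.761 servings → $1.88.
orange only: max(8/2, 267/81) = 4 servings → $3.00.
broccoli + orange with both tight: 0.6264 servings and 2.747 servings → $2.37.
Cheapest feasible corner: $1.88.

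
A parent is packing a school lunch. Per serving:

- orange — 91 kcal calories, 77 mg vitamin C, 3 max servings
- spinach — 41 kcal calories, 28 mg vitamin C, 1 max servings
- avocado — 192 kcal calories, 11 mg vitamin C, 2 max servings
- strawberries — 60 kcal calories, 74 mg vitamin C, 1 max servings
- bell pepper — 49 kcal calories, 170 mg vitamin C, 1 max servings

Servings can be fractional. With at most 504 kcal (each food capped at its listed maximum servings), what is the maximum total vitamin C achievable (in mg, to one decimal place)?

507.6 mg

Vitamin C per kcal: bell pepper 3.469, strawberries 1.233, orange 0.8462, spinach 0.6829, avocado 0.05729.
Take 1 serving of bell pepper: uses 49 kcal, +170.0 mg vitamin C (running total 170.0 mg).
Take 1 serving of strawberries: uses 60 kcal, +74.0 mg vitamin C (running total 244.0 mg).
Take 3 servings of orange: uses 273 kcal, +231.0 mg vitamin C (running total 475.0 mg).
Take 1 serving of spinach: uses 41 kcal, +28.0 mg vitamin C (running total 503.0 mg).
Take 0.4219 servings of avocado: uses 81 kcal, +4.6 mg vitamin C (running total 507.6 mg).
Greedy by best ratio exhausts the calories allowance optimally: 507.6 mg.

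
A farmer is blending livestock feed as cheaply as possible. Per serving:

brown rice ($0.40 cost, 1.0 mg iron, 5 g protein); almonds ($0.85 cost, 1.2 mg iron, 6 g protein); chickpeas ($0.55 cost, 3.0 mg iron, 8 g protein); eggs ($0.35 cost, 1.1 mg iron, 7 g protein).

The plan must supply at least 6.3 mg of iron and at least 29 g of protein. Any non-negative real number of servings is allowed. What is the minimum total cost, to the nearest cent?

The cheapest plan sits at a corner of the feasible region — with two constraints it uses at most two foods.
brown rice only: max(6.3/1.0, 29/5) = 6.3 servings → $2.52.
almonds only: max(6.3/1.2, 29/6) = 5.25 servings → $4.46.
chickpeas only: max(6.3/3.0, 29/8) = 3.625 servings → $1.99.
eggs only: max(6.3/1.1, 29/7) = 5.727 servings → $2.00.
brown rice + almonds (both tight): parallel constraints — no distinct corner.
brown rice + chickpeas with both tight: 5.229 servings and 0.3571 servings → $2.29.
brown rice + eggs: the both-tight solution has a negative serving — not a feasible corner.
almonds + chickpeas with both tight: 4.357 servings and 0.3571 servings → $3.90.
almonds + eggs: intersection lies outside the first quadrant.
chickpeas + eggs with both tight: 1 serving and 3 servings → $1.60.
The minimum over all feasible corners is $1.60.

$1.60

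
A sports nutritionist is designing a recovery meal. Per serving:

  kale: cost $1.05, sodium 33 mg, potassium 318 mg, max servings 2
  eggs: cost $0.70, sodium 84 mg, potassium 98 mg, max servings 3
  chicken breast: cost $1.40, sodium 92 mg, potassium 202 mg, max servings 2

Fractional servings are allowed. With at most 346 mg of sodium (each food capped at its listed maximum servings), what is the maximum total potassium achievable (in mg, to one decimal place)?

Potassium per mg sodium: kale 9.636, chicken breast 2.196, eggs 1.167.
Take 2 servings of kale: uses 66 mg sodium, +636.0 mg potassium (running total 636.0 mg).
Take 2 servings of chicken breast: uses 184 mg sodium, +404.0 mg potassium (running total 1040.0 mg).
Take 1.143 servings of eggs: uses 96 mg sodium, +112.0 mg potassium (running total 1152.0 mg).
Filling greedily by potassium-per-mg sodium is optimal for one linear limit, giving 1152.0 mg.

1152.0 mg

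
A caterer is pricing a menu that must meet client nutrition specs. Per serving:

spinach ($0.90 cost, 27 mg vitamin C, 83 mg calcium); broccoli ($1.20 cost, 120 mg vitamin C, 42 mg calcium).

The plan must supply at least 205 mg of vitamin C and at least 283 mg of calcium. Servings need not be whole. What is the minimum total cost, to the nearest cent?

$3.86

For a min-cost LP with two ≥-constraints, a basic feasible solution has at most two positive variables.
spinach only: max(205/27, 283/83) = 7.593 servings → $6.83.
broccoli only: max(205/120, 283/42) = 6.738 servings → $8.09.
spinach + broccoli with both tight: 2.872 servings and 1.062 servings → $3.86.
Cheapest feasible corner: $3.86.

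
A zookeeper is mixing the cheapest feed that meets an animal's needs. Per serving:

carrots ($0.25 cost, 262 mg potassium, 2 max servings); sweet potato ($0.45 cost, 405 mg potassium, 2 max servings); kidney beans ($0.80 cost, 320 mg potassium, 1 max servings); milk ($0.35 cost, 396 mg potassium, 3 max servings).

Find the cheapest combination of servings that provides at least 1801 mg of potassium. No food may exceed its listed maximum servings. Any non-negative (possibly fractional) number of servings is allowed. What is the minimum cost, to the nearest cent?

Cost per mg of potassium: milk $0.0009, carrots $0.0010, sweet potato $0.0011, kidney beans $0.0025.
Take 3 servings of milk: +1188.0 mg potassium for $1.05 (total $1.05, still need 613.0 mg).
Take 2 servings of carrots: +524.0 mg potassium for $0.50 (total $1.55, still need 89.0 mg).
Take 0.2198 servings of sweet potato: +89.0 mg potassium for $0.10 (total $1.65, still need 0.0 mg).
Greedy by cheapest-per-mg is optimal for a single linear constraint, so the minimum cost is $1.65.

$1.65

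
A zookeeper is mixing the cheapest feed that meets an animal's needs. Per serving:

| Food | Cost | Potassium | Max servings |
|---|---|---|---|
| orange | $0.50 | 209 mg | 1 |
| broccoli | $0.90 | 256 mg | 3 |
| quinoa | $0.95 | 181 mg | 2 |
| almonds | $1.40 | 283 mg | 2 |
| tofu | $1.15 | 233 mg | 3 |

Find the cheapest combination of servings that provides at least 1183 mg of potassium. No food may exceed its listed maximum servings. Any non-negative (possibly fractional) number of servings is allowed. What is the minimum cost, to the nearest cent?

$4.22

Cost per mg of potassium: orange $0.0024, broccoli $0.0035, tofu $0.0049, almonds $0.0049, quinoa $0.0052.
Take 1 serving of orange: +209.0 mg potassium for $0.50 (total $0.50, still need 974.0 mg).
Take 3 servings of broccoli: +768.0 mg potassium for $2.70 (total $3.20, still need 206.0 mg).
Take 0.8841 servings of tofu: +206.0 mg potassium for $1.02 (total $4.22, still need 0.0 mg).
Greedy by cheapest-per-mg is optimal for a single linear constraint, so the minimum cost is $4.22.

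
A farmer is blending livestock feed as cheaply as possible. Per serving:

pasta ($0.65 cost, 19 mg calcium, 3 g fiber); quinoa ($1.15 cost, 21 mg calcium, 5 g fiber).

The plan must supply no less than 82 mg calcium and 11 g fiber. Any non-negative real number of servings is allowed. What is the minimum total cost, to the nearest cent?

$2.81

At the optimum either one food covers both requirements or two foods hit both targets exactly; no other combination can be cheaper.
pasta only: max(82/19, 11/3) = 4.316 servings → $2.81.
quinoa only: max(82/21, 11/5) = 3.905 servings → $4.49.
pasta + quinoa: the both-tight solution has a negative serving — not a feasible corner.
The minimum over all feasible corners is $2.81.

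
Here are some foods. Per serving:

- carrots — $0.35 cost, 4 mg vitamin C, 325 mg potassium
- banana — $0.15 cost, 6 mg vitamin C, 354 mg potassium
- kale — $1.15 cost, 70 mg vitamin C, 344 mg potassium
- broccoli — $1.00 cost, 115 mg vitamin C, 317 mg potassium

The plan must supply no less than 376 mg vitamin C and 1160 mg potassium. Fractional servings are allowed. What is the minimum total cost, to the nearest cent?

A basic optimal solution has at most two foods positive. Try each food alone and each pair with both targets met exactly.
carrots only: max(376/4, 1160/325) = 94 servings → $32.90.
banana only: max(376/6, 1160/354) = 62.67 servings → $9.40.
kale only: max(376/70, 1160/344) = 5.371 servings → $6.18.
broccoli only: max(376/115, 1160/317) = 3.659 servings → $3.66.
carrots + banana with both targets exact would need a negative amount; discard.
carrots + kale: intersection lies outside the first quadrant.
carrots + broccoli with both tight: 0.3935 servings and 3.256 servings → $3.39.
banana + kale: the both-tight solution has a negative serving — not a feasible corner.
banana + broccoli with both tight: 0.3661 servings and 3.25 servings → $3.31.
kale + broccoli with both tight: 0.818 servings and 2.772 servings → $3.71.
The minimum over all feasible corners is $3.31.

$3.31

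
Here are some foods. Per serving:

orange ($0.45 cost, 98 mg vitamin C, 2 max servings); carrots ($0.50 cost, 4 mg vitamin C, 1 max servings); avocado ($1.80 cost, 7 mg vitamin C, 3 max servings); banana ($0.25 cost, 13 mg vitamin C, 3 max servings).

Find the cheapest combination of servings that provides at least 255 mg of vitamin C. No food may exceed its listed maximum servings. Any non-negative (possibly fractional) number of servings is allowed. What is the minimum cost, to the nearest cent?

Cost per mg of vitamin C: orange $0.0046, banana $0.0192, carrots $0.1250, avocado $0.2571.
Take 2 servings of orange: +196.0 mg vitamin C for $0.90 (total $0.90, still need 59.0 mg).
Take 3 servings of banana: +39.0 mg vitamin C for $0.75 (total $1.65, still need 20.0 mg).
Take 1 serving of carrots: +4.0 mg vitamin C for $0.50 (total $2.15, still need 16.0 mg).
Take 2.286 servings of avocado: +16.0 mg vitamin C for $4.11 (total $6.26, still need 0.0 mg).
Greedy by cheapest-per-mg is optimal for a single linear constraint, so the minimum cost is $6.26.

$6.26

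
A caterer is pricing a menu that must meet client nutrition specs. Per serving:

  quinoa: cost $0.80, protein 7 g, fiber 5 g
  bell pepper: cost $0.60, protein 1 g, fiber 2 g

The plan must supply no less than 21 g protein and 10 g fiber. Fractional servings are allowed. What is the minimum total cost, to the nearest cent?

Compare the cost at each extreme point of the feasible region.
quinoa only: max(21/7, 10/5) = 3 servings → $2.40.
bell pepper only: max(21/1, 10/2) = 21 servings → $12.60.
quinoa + bell pepper with both targets exact would need a negative amount; discard.
So the least-cost plan costs $2.40.

$2.40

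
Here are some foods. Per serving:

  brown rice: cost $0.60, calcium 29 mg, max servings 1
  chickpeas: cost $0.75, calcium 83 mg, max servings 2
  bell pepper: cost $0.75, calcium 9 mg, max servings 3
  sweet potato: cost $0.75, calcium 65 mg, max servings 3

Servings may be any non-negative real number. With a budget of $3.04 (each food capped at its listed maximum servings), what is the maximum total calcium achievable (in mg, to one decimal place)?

Calcium per dollar: chickpeas 110.7, sweet potato 86.67, brown rice 48.33, bell pepper 12.
Take 2 servings of chickpeas: spends $1.50, +166.0 mg calcium (running total 166.0 mg).
Take 2.053 servings of sweet potato: spends $1.54, +133.5 mg calcium (running total 299.5 mg).
Filling greedily by calcium-per-dollar is optimal for one linear limit, giving 299.5 mg.

299.5 mg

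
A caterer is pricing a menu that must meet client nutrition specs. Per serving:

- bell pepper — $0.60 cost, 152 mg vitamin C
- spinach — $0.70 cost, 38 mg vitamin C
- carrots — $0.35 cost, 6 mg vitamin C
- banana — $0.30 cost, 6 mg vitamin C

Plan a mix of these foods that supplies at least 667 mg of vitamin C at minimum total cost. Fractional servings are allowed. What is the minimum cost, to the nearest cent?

Cost per mg of vitamin C: bell pepper $0.0039, spinach $0.0184, banana $0.0500, carrots $0.0583.
With no serving limits, use only bell pepper: 667 mg / 152 mg = 4.388 servings × $0.60 = $2.63.

$2.63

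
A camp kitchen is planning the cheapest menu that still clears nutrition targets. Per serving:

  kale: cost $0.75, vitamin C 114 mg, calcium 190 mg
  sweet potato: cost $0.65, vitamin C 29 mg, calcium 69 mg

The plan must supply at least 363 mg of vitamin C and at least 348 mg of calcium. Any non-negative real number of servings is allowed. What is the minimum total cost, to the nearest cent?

$2.39

The cheapest plan sits at a corner of the feasible region — with two constraints it uses at most two foods.
kale only: max(363/114, 348/190) = 3.184 servings → $2.39.
sweet potato only: max(363/29, 348/69) = 12.52 servings → $8.14.
kale + sweet potato: intersection lies outside the first quadrant.
The minimum over all feasible corners is $2.39.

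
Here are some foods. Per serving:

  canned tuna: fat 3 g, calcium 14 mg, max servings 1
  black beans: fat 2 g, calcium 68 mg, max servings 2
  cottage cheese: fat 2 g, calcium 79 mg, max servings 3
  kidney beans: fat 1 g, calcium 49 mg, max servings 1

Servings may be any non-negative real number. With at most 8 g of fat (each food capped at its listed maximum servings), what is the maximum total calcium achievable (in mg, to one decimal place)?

320.0 mg

Calcium per g fat: kidney beans 49, cottage cheese 39.5, black beans 34, canned tuna 4.667.
Take 1 serving of kidney beans: uses 1 g fat, +49.0 mg calcium (running total 49.0 mg).
Take 3 servings of cottage cheese: uses 6 g fat, +237.0 mg calcium (running total 286.0 mg).
Take 0.5 servings of black beans: uses 1 g fat, +34.0 mg calcium (running total 320.0 mg).
Filling greedily by calcium-per-g fat is optimal for one linear limit, giving 320.0 mg.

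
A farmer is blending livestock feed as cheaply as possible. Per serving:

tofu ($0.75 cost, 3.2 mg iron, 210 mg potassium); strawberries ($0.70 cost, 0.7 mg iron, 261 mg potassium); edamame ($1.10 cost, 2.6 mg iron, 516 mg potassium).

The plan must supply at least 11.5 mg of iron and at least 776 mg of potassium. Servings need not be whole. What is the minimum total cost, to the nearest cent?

For a min-cost LP with two ≥-constraints, a basic feasible solution has at most two positive variables.
tofu only: max(11.5/3.2, 776/210) = 3.695 servings → $2.77.
strawberries only: max(11.5/0.7, 776/261) = 16.43 servings → $11.50.
edamame only: max(11.5/2.6, 776/516) = 4.423 servings → $4.87.
tofu + strawberries with both tight: 3.572 servings and 0.0991 servings → $2.75.
tofu + edamame with both tight: 3.544 servings and 0.06171 servings → $2.73.
strawberries + edamame with both targets exact would need a negative amount; discard.
The minimum over all feasible corners is $2.73.

$2.73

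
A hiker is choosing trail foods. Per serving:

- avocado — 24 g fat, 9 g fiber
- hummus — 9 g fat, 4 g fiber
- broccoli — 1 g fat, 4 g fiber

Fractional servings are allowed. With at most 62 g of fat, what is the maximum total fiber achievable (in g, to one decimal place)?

Fiber per g fat: broccoli 4, hummus 0.4444, avocado 0.375.
With no serving limits, spend the whole fat allowance on broccoli: 62 g / 1 g × 4 g = 248.0 g.

248.0 g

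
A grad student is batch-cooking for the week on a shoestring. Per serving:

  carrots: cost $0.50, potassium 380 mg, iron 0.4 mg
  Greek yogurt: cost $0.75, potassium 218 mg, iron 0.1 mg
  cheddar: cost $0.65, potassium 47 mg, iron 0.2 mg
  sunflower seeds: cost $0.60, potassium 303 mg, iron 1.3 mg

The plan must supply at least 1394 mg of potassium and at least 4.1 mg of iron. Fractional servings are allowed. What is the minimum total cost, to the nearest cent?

$2.37

carrots only: max(1394/380, 4.1/0.4) = 10.25 servings → $5.12.
Greek yogurt only: max(1394/218, 4.1/0.1) = 41 servings → $30.75.
cheddar only: max(1394/47, 4.1/0.2) = 29.66 servings → $19.28.
sunflower seeds only: max(1394/303, 4.1/1.3) = 4.601 servings → $2.76.
carrots + Greek yogurt: intersection lies outside the first quadrant.
carrots + cheddar with both tight: 1.505 servings and 17.49 servings → $12.12.
carrots + sunflower seeds with both tight: 1.529 servings and 2.683 servings → $2.37.
Greek yogurt + cheddar with both tight: 2.213 servings and 19.39 servings → $14.27.
Greek yogurt + sunflower seeds with both tight: 2.252 servings and 2.981 servings → $3.48.
cheddar + sunflower seeds: the both-tight solution has a negative serving — not a feasible corner.
So the least-cost plan costs $2.37.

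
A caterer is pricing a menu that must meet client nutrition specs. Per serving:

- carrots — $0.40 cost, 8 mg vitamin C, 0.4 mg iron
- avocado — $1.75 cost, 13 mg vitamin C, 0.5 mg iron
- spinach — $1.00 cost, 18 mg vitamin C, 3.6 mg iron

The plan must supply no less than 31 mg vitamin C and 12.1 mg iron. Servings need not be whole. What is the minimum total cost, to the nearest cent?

With two linear requirements the optimum uses one or two foods; enumerate the corners.
carrots only: max(31/8, 12.1/0.4) = 30.25 servings → $12.10.
avocado only: max(31/13, 12.1/0.5) = 24.2 servings → $42.35.
spinach only: max(31/18, 12.1/3.6) = 3.361 servings → $3.36.
carrots + avocado: intersection lies outside the first quadrant.
carrots + spinach: the both-tight solution has a negative serving — not a feasible corner.
avocado + spinach with both targets exact would need a negative amount; discard.
So the least-cost plan costs $3.36.

$3.36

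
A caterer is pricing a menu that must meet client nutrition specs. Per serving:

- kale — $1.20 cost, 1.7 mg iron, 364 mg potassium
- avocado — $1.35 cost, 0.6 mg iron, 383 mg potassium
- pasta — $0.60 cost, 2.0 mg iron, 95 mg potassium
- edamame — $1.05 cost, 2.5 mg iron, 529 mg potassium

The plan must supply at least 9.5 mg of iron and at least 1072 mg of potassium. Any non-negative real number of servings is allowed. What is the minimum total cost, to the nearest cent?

$3.30

kale only: max(9.5/1.7, 1072/364) = 5.588 servings → $6.71.
avocado only: max(9.5/0.6, 1072/383) = 15.83 servings → $21.38.
pasta only: max(9.5/2.0, 1072/95) = 11.28 servings → $6.77.
edamame only: max(9.5/2.5, 1072/529) = 3.8 servings → $3.99.
kale + avocado with both targets exact would need a negative amount; discard.
kale + pasta with both tight: 2.192 servings and 2.887 servings → $4.36.
kale + edamame: intersection lies outside the first quadrant.
avocado + pasta with both tight: 1.751 servings and 4.225 servings → $4.90.
avocado + edamame: intersection lies outside the first quadrant.
pasta + edamame with both tight: 2.859 servings and 1.513 servings → $3.30.
So the least-cost plan costs $3.30.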